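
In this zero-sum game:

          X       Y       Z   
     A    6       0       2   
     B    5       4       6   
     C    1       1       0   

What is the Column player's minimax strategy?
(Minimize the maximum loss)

Column should play Y, value = 4

Work:
Column player minimizes Row's maximum payoff:
Column X: max payoff to Row = 6
Column Y: max payoff to Row = 4
Column Z: max payoff to Row = 6
Minimum is 4, achieved by column Y.
Minimax strategy: Y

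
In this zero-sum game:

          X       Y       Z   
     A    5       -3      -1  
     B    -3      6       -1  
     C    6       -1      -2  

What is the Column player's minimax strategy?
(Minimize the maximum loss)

Column should play Z, value = -1

Work:
Column player minimizes Row's maximum payoff:
Column X: max payoff to Row = 6
Column Y: max payoff to Row = 6
Column Z: max payoff to Row = -1
Minimum is -1, achieved by column Z.
Minimax strategy: Z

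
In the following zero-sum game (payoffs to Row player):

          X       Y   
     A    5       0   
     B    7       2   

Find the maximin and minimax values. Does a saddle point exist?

Maximin = 2, Minimax = 2, Saddle: True

Work:
Row minimums: [0, 2] → maximin = 2
Column maximums: [7, 2] → minimax = 2
Saddle point exists! Game value = 2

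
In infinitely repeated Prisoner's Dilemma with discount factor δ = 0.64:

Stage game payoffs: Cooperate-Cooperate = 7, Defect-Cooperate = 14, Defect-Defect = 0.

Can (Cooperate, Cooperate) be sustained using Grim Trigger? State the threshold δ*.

δ* = 0.5; since δ = 0.64 ≥ 0.5, cooperation can be sustained

Work:
For Grim Trigger:
Cooperate forever: 7/(1-δ)
Defect then punished: 14 + 0·δ/(1-δ)
Need: 7/(1-δ) ≥ 14 + 0·δ/(1-δ)
Solving: δ ≥ (T-R)/(T-P) = (14-7)/(14-0) = 0.5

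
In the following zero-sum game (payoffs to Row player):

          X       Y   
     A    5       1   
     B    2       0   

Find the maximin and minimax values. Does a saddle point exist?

Maximin = 1, Minimax = 1, Saddle: True

Work:
Row minimums: [1, 0] → maximin = 1
Column maximums: [5, 1] → minimax = 1
Saddle point exists! Game value = 1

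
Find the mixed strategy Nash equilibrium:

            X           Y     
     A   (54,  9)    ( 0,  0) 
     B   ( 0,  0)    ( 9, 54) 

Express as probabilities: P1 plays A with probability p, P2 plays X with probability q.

p = 0.8571, q = 0.1429

Work:
Find probabilities that make opponent indifferent:
P2 chooses q to make P1 indifferent between A and B
P1 chooses p to make P2 indifferent between X and Y
Mixed NE: P1 plays (A: 0.8571, B: 0.1429), P2 plays (X: 0.1429, Y: 0.8571)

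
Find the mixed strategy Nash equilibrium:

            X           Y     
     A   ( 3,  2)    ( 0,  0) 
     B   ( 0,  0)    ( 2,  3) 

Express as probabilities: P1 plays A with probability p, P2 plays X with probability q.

p = 0.6, q = 0.4

Work:
Find probabilities that make opponent indifferent:
P2 chooses q to make P1 indifferent between A and B
P1 chooses p to make P2 indifferent between X and Y
Mixed NE: P1 plays (A: 0.6, B: 0.4), P2 plays (X: 0.4, Y: 0.6)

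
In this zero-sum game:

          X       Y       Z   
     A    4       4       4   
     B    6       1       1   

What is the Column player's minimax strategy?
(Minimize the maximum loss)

Column should play Y or Z (all achieve the minimum), value = 4

Work:
Column player minimizes Row's maximum payoff:
Column X: max payoff to Row = 6
Column Y: max payoff to Row = 4
Column Z: max payoff to Row = 4
Minimum is 4, achieved by columns Y, Z (tied).
Each of Y or Z is a minimax strategy.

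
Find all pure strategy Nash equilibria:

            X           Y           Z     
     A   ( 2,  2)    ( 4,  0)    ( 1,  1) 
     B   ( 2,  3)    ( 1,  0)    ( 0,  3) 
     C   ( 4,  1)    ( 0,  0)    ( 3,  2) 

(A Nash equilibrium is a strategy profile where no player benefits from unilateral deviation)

Nash equilibrium: (C, Z)

Work:
Best responses:
  P1 vs X: payoffs [2, 2, 4] → best response C (payoff 4)
  P1 vs Y: payoffs [4, 1, 0] → best response A (payoff 4)
  P1 vs Z: payoffs [1, 0, 3] → best response C (payoff 3)
  P2 vs A: payoffs [2, 0, 1] → best response X (payoff 2)
  P2 vs B: payoffs [3, 0, 3] → best response X/Z (payoff 3)
  P2 vs C: payoffs [1, 0, 2] → best response Z (payoff 2)
Mutual best responses: (C,Z) → Nash equilibria.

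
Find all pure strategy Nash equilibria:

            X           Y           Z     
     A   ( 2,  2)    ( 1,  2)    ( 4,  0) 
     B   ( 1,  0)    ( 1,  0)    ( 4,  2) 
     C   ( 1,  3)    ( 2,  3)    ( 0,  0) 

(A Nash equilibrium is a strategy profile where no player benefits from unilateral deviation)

Nash equilibrium: (A, X), (B, Z), (C, Y)

Work:
Best responses:
  P1 vs X: payoffs [2, 1, 1] → best response A (payoff 2)
  P1 vs Y: payoffs [1, 1, 2] → best response C (payoff 2)
  P1 vs Z: payoffs [4, 4, 0] → best response A/B (payoff 4)
  P2 vs A: payoffs [2, 2, 0] → best response X/Y (payoff 2)
  P2 vs B: payoffs [0, 0, 2] → best response Z (payoff 2)
  P2 vs C: payoffs [3, 3, 0] → best response X/Y (payoff 3)
Mutual best responses: (A,X), (B,Z), (C,Y) → Nash equilibria.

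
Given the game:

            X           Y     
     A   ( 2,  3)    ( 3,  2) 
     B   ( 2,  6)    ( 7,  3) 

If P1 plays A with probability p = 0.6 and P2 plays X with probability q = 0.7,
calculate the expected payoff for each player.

E[P1] = 2.78, E[P2] = 3.66

Work:
E[P1] = p·q·π₁(A,X) + p·(1-q)·π₁(A,Y) + (1-p)·q·π₁(B,X) + (1-p)·(1-q)·π₁(B,Y)
= 0.6·0.7·2 + 0.6·0.3·3 + 0.4·0.7·2 + 0.4·0.3·7
= 2.78

E[P2] = 3.66 (similar calculation)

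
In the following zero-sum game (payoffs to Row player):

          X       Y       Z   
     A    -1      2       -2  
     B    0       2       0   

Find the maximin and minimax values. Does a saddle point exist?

Maximin = 0, Minimax = 0, Saddle: True

Work:
Row minimums: [-2, 0] → maximin = 0
Column maximums: [0, 2, 0] → minimax = 0
Saddle point exists! Game value = 0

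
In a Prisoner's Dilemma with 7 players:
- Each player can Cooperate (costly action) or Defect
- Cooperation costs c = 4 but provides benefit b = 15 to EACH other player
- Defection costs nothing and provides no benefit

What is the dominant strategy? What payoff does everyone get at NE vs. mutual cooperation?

Dominant: Defect; NE payoff = 0; Coop payoff = 86

Work:
Defect dominates (saves cost c = 4, benefit to others is external)
NE: All defect → everyone gets 0
If all cooperate: each receives (6)×15 - 4 = 86
Social dilemma: 86 > 0 but NE gives 0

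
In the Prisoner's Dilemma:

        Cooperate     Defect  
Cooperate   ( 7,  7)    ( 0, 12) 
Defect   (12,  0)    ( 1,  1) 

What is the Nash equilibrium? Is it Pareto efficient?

(Defect, Defect) is NE; not Pareto efficient

Work:
Defect dominates Cooperate for both players:
If P2 cooperates: Defect (12) > Cooperate (7)
If P2 defects: Defect (1) > Cooperate (0)
NE: (Defect, Defect) with payoff (1, 1)
But (Cooperate, Cooperate) = (7, 7) Pareto dominates (1, 1)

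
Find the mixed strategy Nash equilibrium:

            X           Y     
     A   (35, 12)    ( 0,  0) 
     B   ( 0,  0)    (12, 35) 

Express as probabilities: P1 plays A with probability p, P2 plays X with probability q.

p = 0.7447, q = 0.2553

Work:
Find probabilities that make opponent indifferent:
P2 chooses q to make P1 indifferent between A and B
P1 chooses p to make P2 indifferent between X and Y
Mixed NE: P1 plays (A: 0.7447, B: 0.2553), P2 plays (X: 0.2553, Y: 0.7447)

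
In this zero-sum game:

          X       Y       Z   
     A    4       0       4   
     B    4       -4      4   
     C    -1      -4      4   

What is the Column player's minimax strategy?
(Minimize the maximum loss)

Column should play Y, value = 0

Work:
Column player minimizes Row's maximum payoff:
Column X: max payoff to Row = 4
Column Y: max payoff to Row = 0
Column Z: max payoff to Row = 4
Minimum is 0, achieved by column Y.
Minimax strategy: Y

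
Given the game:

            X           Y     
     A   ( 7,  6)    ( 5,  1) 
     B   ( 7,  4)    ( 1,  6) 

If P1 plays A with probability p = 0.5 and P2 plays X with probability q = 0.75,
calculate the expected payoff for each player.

E[P1] = 6.0, E[P2] = 4.625

Work:
E[P1] = p·q·π₁(A,X) + p·(1-q)·π₁(A,Y) + (1-p)·q·π₁(B,X) + (1-p)·(1-q)·π₁(B,Y)
= 0.5·0.75·7 + 0.5·0.25·5 + 0.5·0.75·7 + 0.5·0.25·1
= 6.0

E[P2] = 4.625 (similar calculation)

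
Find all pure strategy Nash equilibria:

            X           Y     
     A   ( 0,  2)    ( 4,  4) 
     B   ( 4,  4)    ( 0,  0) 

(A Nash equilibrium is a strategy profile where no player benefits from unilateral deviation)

Nash equilibrium: (A, Y), (B, X)

Work:
Best responses:
  P1 vs X: payoffs [0, 4] → best response B (payoff 4)
  P1 vs Y: payoffs [4, 0] → best response A (payoff 4)
  P2 vs A: payoffs [2, 4] → best response Y (payoff 4)
  P2 vs B: payoffs [4, 0] → best response X (payoff 4)
Mutual best responses: (A,Y), (B,X) → Nash equilibria.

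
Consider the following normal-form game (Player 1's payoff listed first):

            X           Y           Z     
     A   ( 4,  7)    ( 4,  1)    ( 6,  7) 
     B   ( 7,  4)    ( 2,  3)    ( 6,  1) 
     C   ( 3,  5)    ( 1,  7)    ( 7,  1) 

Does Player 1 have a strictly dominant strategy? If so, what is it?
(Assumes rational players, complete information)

No strictly dominant strategy exists for Player 1

Work:
A strategy strictly dominates another if it gives a strictly higher payoff against every opponent action. Compare each pair of P1's strategies column-by-column:
  A vs B: [4 vs 7, 4 vs 2, 6 vs 6] → A does not strictly dominate B (column X: 4 ≤ 7)
  A vs C: [4 vs 3, 4 vs 1, 6 vs 7] → A does not strictly dominate C (column Z: 6 ≤ 7)
  B vs A: [7 vs 4, 2 vs 4, 6 vs 6] → B does not strictly dominate A (column Y: 2 ≤ 4)
  B vs C: [7 vs 3, 2 vs 1, 6 vs 7] → B does not strictly dominate C (column Z: 6 ≤ 7)
  C vs A: [3 vs 4, 1 vs 4, 7 vs 6] → C does not strictly dominate A (column X: 3 ≤ 4)
  C vs B: [3 vs 7, 1 vs 2, 7 vs 6] → C does not strictly dominate B (column X: 3 ≤ 7)
No single strategy strictly dominates all others → no strictly dominant strategy.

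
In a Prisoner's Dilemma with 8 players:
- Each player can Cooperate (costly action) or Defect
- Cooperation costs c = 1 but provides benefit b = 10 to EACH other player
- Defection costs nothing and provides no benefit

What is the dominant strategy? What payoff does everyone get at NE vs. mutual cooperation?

Dominant: Defect; NE payoff = 0; Coop payoff = 69

Work:
Defect dominates (saves cost c = 1, benefit to others is external)
NE: All defect → everyone gets 0
If all cooperate: each receives (7)×10 - 1 = 69
Social dilemma: 69 > 0 but NE gives 0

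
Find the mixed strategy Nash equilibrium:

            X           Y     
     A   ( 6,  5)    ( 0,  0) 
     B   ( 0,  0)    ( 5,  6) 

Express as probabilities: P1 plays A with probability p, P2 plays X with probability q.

p = 0.5455, q = 0.4545

Work:
Find probabilities that make opponent indifferent:
P2 chooses q to make P1 indifferent between A and B
P1 chooses p to make P2 indifferent between X and Y
Mixed NE: P1 plays (A: 0.5455, B: 0.4545), P2 plays (X: 0.4545, Y: 0.5455)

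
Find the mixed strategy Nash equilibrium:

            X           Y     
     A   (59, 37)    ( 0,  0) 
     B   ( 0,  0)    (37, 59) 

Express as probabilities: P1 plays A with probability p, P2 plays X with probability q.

p = 0.6146, q = 0.3854

Work:
Find probabilities that make opponent indifferent:
P2 chooses q to make P1 indifferent between A and B
P1 chooses p to make P2 indifferent between X and Y
Mixed NE: P1 plays (A: 0.6146, B: 0.3854), P2 plays (X: 0.3854, Y: 0.6146)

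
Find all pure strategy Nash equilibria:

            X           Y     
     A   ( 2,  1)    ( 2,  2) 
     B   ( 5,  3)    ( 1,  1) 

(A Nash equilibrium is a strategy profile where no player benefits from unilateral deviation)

Nash equilibrium: (A, Y), (B, X)

Work:
Best responses:
  P1 vs X: payoffs [2, 5] → best response B (payoff 5)
  P1 vs Y: payoffs [2, 1] → best response A (payoff 2)
  P2 vs A: payoffs [1, 2] → best response Y (payoff 2)
  P2 vs B: payoffs [3, 1] → best response X (payoff 3)
Mutual best responses: (A,Y), (B,X) → Nash equilibria.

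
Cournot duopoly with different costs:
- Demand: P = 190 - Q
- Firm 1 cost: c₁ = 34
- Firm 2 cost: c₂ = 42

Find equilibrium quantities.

q₁* = 54.67, q₂* = 46.67

Work:
Reaction: q₁ = (190 - 34 - q₂)/2
Reaction: q₂ = (190 - 42 - q₁)/2
Solve simultaneously:
q₁* = (190 - 2×34 + 42)/3 = 54.67
q₂* = (190 - 2×42 + 34)/3 = 46.67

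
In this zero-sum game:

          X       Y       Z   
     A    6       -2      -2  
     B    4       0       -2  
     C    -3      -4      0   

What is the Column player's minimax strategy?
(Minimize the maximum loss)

Column should play Y or Z (all achieve the minimum), value = 0

Work:
Column player minimizes Row's maximum payoff:
Column X: max payoff to Row = 6
Column Y: max payoff to Row = 0
Column Z: max payoff to Row = 0
Minimum is 0, achieved by columns Y, Z (tied).
Each of Y or Z is a minimax strategy.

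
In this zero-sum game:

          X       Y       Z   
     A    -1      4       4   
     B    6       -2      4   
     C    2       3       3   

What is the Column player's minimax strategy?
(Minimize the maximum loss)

Column should play Y or Z (all achieve the minimum), value = 4

Work:
Column player minimizes Row's maximum payoff:
Column X: max payoff to Row = 6
Column Y: max payoff to Row = 4
Column Z: max payoff to Row = 4
Minimum is 4, achieved by columns Y, Z (tied).
Each of Y or Z is a minimax strategy.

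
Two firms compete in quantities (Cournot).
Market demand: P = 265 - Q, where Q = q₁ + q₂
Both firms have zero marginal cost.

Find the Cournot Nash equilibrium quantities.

q₁* = q₂* = 88.33; P* = 88.33

Work:
Profit: π_i = P·q_i = (a - q_i - q_j)·q_i
FOC: ∂π_i/∂q_i = a - 2q_i - q_j = 0
Reaction function: q_i = (265 - q_j)/2
Symmetry: q* = 265/3 = 88.33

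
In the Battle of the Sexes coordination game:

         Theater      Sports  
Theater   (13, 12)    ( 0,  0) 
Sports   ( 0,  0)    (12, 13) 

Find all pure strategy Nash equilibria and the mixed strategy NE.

Pure NE: (Theater, Theater) and (Sports, Sports); Mixed NE: p = 0.52, q = 0.48

Work:
Check pure NE:
(Theater, Theater): (13, 12) - no unilateral deviation beneficial
(Sports, Sports): (12, 13) - no unilateral deviation beneficial
Mixed NE: P1 plays Theater with p = 0.52, P2 plays Theater with q = 0.48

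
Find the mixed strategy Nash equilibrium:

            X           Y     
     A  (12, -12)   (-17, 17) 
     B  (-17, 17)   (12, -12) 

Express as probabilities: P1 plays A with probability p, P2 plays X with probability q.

p = 0.5, q = 0.5

Work:
Find probabilities that make opponent indifferent:
P2 chooses q to make P1 indifferent between A and B
P1 chooses p to make P2 indifferent between X and Y
Mixed NE: P1 plays (A: 0.5, B: 0.5), P2 plays (X: 0.5, Y: 0.5)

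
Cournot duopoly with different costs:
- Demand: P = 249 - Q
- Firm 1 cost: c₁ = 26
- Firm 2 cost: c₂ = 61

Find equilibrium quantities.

q₁* = 86.0, q₂* = 51.0

Work:
Reaction: q₁ = (249 - 26 - q₂)/2
Reaction: q₂ = (249 - 61 - q₁)/2
Solve simultaneously:
q₁* = (249 - 2×26 + 61)/3 = 86.0
q₂* = (249 - 2×61 + 26)/3 = 51.0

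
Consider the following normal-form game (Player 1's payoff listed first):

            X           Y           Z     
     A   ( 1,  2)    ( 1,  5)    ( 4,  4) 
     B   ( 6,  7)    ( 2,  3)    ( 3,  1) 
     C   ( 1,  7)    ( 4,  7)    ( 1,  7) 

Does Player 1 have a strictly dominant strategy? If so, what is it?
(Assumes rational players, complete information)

No strictly dominant strategy exists for Player 1

Work:
A strategy strictly dominates another if it gives a strictly higher payoff against every opponent action. Compare each pair of P1's strategies column-by-column:
  A vs B: [1 vs 6, 1 vs 2, 4 vs 3] → A does not strictly dominate B (column X: 1 ≤ 6)
  A vs C: [1 vs 1, 1 vs 4, 4 vs 1] → A does not strictly dominate C (column X: 1 ≤ 1)
  B vs A: [6 vs 1, 2 vs 1, 3 vs 4] → B does not strictly dominate A (column Z: 3 ≤ 4)
  B vs C: [6 vs 1, 2 vs 4, 3 vs 1] → B does not strictly dominate C (column Y: 2 ≤ 4)
  C vs A: [1 vs 1, 4 vs 1, 1 vs 4] → C does not strictly dominate A (column X: 1 ≤ 1)
  C vs B: [1 vs 6, 4 vs 2, 1 vs 3] → C does not strictly dominate B (column X: 1 ≤ 6)
No single strategy strictly dominates all others → no strictly dominant strategy.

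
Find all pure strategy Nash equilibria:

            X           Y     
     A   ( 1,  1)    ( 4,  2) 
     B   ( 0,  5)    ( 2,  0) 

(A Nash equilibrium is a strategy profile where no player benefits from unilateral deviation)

Nash equilibrium: (A, Y)

Work:
Best responses:
  P1 vs X: payoffs [1, 0] → best response A (payoff 1)
  P1 vs Y: payoffs [4, 2] → best response A (payoff 4)
  P2 vs A: payoffs [1, 2] → best response Y (payoff 2)
  P2 vs B: payoffs [5, 0] → best response X (payoff 5)
Mutual best responses: (A,Y) → Nash equilibria.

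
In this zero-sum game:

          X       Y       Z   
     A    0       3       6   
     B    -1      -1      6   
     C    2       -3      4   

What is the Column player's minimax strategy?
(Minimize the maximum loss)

Column should play X, value = 2

Work:
Column player minimizes Row's maximum payoff:
Column X: max payoff to Row = 2
Column Y: max payoff to Row = 3
Column Z: max payoff to Row = 6
Minimum is 2, achieved by column X.
Minimax strategy: X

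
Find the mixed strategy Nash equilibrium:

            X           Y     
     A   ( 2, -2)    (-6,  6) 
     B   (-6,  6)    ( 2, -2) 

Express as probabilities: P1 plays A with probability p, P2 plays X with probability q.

p = 0.5, q = 0.5

Work:
Find probabilities that make opponent indifferent:
P2 chooses q to make P1 indifferent between A and B
P1 chooses p to make P2 indifferent between X and Y
Mixed NE: P1 plays (A: 0.5, B: 0.5), P2 plays (X: 0.5, Y: 0.5)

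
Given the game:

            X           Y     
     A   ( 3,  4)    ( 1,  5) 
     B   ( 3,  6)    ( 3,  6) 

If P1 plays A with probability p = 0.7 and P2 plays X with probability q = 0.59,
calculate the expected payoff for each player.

E[P1] = 2.426, E[P2] = 4.887

Work:
E[P1] = p·q·π₁(A,X) + p·(1-q)·π₁(A,Y) + (1-p)·q·π₁(B,X) + (1-p)·(1-q)·π₁(B,Y)
= 0.7·0.59·3 + 0.7·0.41·1 + 0.3·0.59·3 + 0.3·0.41·3
= 2.426

E[P2] = 4.887 (similar calculation)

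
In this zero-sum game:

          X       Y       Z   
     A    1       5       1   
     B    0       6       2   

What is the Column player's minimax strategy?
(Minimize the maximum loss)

Column should play X, value = 1

Work:
Column player minimizes Row's maximum payoff:
Column X: max payoff to Row = 1
Column Y: max payoff to Row = 6
Column Z: max payoff to Row = 2
Minimum is 1, achieved by column X.
Minimax strategy: X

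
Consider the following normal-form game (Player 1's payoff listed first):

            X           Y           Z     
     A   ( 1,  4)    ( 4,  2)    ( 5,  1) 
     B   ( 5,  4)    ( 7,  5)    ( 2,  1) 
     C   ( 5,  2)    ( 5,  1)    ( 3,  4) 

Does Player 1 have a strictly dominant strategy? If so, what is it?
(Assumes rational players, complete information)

No strictly dominant strategy exists for Player 1

Work:
A strategy strictly dominates another if it gives a strictly higher payoff against every opponent action. Compare each pair of P1's strategies column-by-column:
  A vs B: [1 vs 5, 4 vs 7, 5 vs 2] → A does not strictly dominate B (column X: 1 ≤ 5)
  A vs C: [1 vs 5, 4 vs 5, 5 vs 3] → A does not strictly dominate C (column X: 1 ≤ 5)
  B vs A: [5 vs 1, 7 vs 4, 2 vs 5] → B does not strictly dominate A (column Z: 2 ≤ 5)
  B vs C: [5 vs 5, 7 vs 5, 2 vs 3] → B does not strictly dominate C (column X: 5 ≤ 5)
  C vs A: [5 vs 1, 5 vs 4, 3 vs 5] → C does not strictly dominate A (column Z: 3 ≤ 5)
  C vs B: [5 vs 5, 5 vs 7, 3 vs 2] → C does not strictly dominate B (column X: 5 ≤ 5)
No single strategy strictly dominates all others → no strictly dominant strategy.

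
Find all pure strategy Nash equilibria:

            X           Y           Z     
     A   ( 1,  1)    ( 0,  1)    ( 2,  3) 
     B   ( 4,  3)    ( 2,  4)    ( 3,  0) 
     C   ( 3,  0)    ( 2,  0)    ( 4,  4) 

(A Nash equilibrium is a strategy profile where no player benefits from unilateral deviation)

Nash equilibrium: (B, Y), (C, Z)

Work:
Best responses:
  P1 vs X: payoffs [1, 4, 3] → best response B (payoff 4)
  P1 vs Y: payoffs [0, 2, 2] → best response B/C (payoff 2)
  P1 vs Z: payoffs [2, 3, 4] → best response C (payoff 4)
  P2 vs A: payoffs [1, 1, 3] → best response Z (payoff 3)
  P2 vs B: payoffs [3, 4, 0] → best response Y (payoff 4)
  P2 vs C: payoffs [0, 0, 4] → best response Z (payoff 4)
Mutual best responses: (B,Y), (C,Z) → Nash equilibria.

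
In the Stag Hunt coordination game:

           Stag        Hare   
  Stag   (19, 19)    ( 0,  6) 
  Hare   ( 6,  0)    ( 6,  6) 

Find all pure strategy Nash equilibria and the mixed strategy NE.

Pure NE: (Stag, Stag) and (Hare, Hare); Mixed NE: p = 0.3158, q = 0.3158

Work:
Check pure NE:
(Stag, Stag): (19, 19) - no unilateral deviation beneficial
(Hare, Hare): (6, 6) - no unilateral deviation beneficial
Mixed NE: P1 plays Stag with p = 0.3158, P2 plays Stag with q = 0.3158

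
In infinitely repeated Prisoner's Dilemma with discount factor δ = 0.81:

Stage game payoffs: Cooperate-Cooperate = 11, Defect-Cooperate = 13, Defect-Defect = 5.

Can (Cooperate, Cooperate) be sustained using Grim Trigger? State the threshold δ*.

δ* = 0.25; since δ = 0.81 ≥ 0.25, cooperation can be sustained

Work:
For Grim Trigger:
Cooperate forever: 11/(1-δ)
Defect then punished: 13 + 5·δ/(1-δ)
Need: 11/(1-δ) ≥ 13 + 5·δ/(1-δ)
Solving: δ ≥ (T-R)/(T-P) = (13-11)/(13-5) = 0.25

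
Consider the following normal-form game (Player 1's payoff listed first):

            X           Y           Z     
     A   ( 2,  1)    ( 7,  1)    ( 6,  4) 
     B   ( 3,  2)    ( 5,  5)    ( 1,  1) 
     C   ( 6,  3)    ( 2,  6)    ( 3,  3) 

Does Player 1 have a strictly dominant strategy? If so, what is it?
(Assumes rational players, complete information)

No strictly dominant strategy exists for Player 1

Work:
A strategy strictly dominates another if it gives a strictly higher payoff against every opponent action. Compare each pair of P1's strategies column-by-column:
  A vs B: [2 vs 3, 7 vs 5, 6 vs 1] → A does not strictly dominate B (column X: 2 ≤ 3)
  A vs C: [2 vs 6, 7 vs 2, 6 vs 3] → A does not strictly dominate C (column X: 2 ≤ 6)
  B vs A: [3 vs 2, 5 vs 7, 1 vs 6] → B does not strictly dominate A (column Y: 5 ≤ 7)
  B vs C: [3 vs 6, 5 vs 2, 1 vs 3] → B does not strictly dominate C (column X: 3 ≤ 6)
  C vs A: [6 vs 2, 2 vs 7, 3 vs 6] → C does not strictly dominate A (column Y: 2 ≤ 7)
  C vs B: [6 vs 3, 2 vs 5, 3 vs 1] → C does not strictly dominate B (column Y: 2 ≤ 5)
No single strategy strictly dominates all others → no strictly dominant strategy.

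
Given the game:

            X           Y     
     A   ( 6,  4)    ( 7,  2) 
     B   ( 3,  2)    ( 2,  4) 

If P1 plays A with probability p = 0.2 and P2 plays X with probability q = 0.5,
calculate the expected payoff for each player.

E[P1] = 3.3, E[P2] = 3.0

Work:
E[P1] = p·q·π₁(A,X) + p·(1-q)·π₁(A,Y) + (1-p)·q·π₁(B,X) + (1-p)·(1-q)·π₁(B,Y)
= 0.2·0.5·6 + 0.2·0.5·7 + 0.8·0.5·3 + 0.8·0.5·2
= 3.3

E[P2] = 3.0 (similar calculation)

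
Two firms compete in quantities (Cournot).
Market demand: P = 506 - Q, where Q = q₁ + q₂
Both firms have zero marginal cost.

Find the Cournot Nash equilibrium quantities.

q₁* = q₂* = 168.67; P* = 168.67

Work:
Profit: π_i = P·q_i = (a - q_i - q_j)·q_i
FOC: ∂π_i/∂q_i = a - 2q_i - q_j = 0
Reaction function: q_i = (506 - q_j)/2
Symmetry: q* = 506/3 = 168.67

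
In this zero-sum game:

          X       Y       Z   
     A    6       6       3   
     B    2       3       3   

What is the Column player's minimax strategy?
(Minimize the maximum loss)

Column should play Z, value = 3

Work:
Column player minimizes Row's maximum payoff:
Column X: max payoff to Row = 6
Column Y: max payoff to Row = 6
Column Z: max payoff to Row = 3
Minimum is 3, achieved by column Z.
Minimax strategy: Z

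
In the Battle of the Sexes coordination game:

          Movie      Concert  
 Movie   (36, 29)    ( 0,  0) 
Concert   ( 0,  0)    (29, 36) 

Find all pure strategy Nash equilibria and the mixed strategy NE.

Pure NE: (Movie, Movie) and (Concert, Concert); Mixed NE: p = 0.5538, q = 0.4462

Work:
Check pure NE:
(Movie, Movie): (36, 29) - no unilateral deviation beneficial
(Concert, Concert): (29, 36) - no unilateral deviation beneficial
Mixed NE: P1 plays Movie with p = 0.5538, P2 plays Movie with q = 0.4462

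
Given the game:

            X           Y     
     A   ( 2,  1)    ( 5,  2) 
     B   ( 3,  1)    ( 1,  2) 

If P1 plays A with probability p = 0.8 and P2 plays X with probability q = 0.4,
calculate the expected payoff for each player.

E[P1] = 3.4, E[P2] = 1.6

Work:
E[P1] = p·q·π₁(A,X) + p·(1-q)·π₁(A,Y) + (1-p)·q·π₁(B,X) + (1-p)·(1-q)·π₁(B,Y)
= 0.8·0.4·2 + 0.8·0.6·5 + 0.2·0.4·3 + 0.2·0.6·1
= 3.4

E[P2] = 1.6 (similar calculation)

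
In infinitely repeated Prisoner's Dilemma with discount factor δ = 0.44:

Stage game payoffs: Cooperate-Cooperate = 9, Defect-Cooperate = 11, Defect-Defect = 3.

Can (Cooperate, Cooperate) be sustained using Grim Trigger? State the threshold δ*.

δ* = 0.25; since δ = 0.44 ≥ 0.25, cooperation can be sustained

Work:
For Grim Trigger:
Cooperate forever: 9/(1-δ)
Defect then punished: 11 + 3·δ/(1-δ)
Need: 9/(1-δ) ≥ 11 + 3·δ/(1-δ)
Solving: δ ≥ (T-R)/(T-P) = (11-9)/(11-3) = 0.25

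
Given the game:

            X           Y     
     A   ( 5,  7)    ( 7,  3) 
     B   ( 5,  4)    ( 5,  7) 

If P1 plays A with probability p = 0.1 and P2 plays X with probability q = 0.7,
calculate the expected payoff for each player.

E[P1] = 5.06, E[P2] = 4.99

Work:
E[P1] = p·q·π₁(A,X) + p·(1-q)·π₁(A,Y) + (1-p)·q·π₁(B,X) + (1-p)·(1-q)·π₁(B,Y)
= 0.1·0.7·5 + 0.1·0.3·7 + 0.9·0.7·5 + 0.9·0.3·5
= 5.06

E[P2] = 4.99 (similar calculation)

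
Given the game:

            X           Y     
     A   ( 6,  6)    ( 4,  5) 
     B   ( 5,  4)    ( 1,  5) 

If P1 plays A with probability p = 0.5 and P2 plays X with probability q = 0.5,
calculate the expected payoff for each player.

E[P1] = 4.0, E[P2] = 5.0

Work:
E[P1] = p·q·π₁(A,X) + p·(1-q)·π₁(A,Y) + (1-p)·q·π₁(B,X) + (1-p)·(1-q)·π₁(B,Y)
= 0.5·0.5·6 + 0.5·0.5·4 + 0.5·0.5·5 + 0.5·0.5·1
= 4.0

E[P2] = 5.0 (similar calculation)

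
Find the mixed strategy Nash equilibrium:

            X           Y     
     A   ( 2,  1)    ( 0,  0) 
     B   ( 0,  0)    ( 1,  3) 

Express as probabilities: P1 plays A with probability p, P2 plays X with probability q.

p = 0.75, q = 0.3333

Work:
Find probabilities that make opponent indifferent:
P2 chooses q to make P1 indifferent between A and B
P1 chooses p to make P2 indifferent between X and Y
Mixed NE: P1 plays (A: 0.75, B: 0.25), P2 plays (X: 0.3333, Y: 0.6667)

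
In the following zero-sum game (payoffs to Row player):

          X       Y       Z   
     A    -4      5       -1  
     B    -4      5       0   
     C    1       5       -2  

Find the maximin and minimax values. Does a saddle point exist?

Maximin = -2, Minimax = 0, Saddle: False

Work:
Row minimums: [-4, -4, -2] → maximin = -2
Column maximums: [1, 5, 0] → minimax = 0
No saddle point (maximin ≠ minimax). Mixed strategy needed.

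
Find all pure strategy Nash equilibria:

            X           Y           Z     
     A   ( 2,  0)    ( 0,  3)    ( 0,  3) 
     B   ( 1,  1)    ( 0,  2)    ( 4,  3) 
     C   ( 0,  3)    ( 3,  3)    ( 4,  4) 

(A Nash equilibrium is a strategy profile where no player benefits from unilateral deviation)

Nash equilibrium: (B, Z), (C, Z)

Work:
Best responses:
  P1 vs X: payoffs [2, 1, 0] → best response A (payoff 2)
  P1 vs Y: payoffs [0, 0, 3] → best response C (payoff 3)
  P1 vs Z: payoffs [0, 4, 4] → best response B/C (payoff 4)
  P2 vs A: payoffs [0, 3, 3] → best response Y/Z (payoff 3)
  P2 vs B: payoffs [1, 2, 3] → best response Z (payoff 3)
  P2 vs C: payoffs [3, 3, 4] → best response Z (payoff 4)
Mutual best responses: (B,Z), (C,Z) → Nash equilibria.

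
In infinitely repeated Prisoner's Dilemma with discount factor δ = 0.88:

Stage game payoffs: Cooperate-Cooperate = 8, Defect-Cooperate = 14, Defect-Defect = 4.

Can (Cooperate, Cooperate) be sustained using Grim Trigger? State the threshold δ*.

δ* = 0.6; since δ = 0.88 ≥ 0.6, cooperation can be sustained

Work:
For Grim Trigger:
Cooperate forever: 8/(1-δ)
Defect then punished: 14 + 4·δ/(1-δ)
Need: 8/(1-δ) ≥ 14 + 4·δ/(1-δ)
Solving: δ ≥ (T-R)/(T-P) = (14-8)/(14-4) = 0.6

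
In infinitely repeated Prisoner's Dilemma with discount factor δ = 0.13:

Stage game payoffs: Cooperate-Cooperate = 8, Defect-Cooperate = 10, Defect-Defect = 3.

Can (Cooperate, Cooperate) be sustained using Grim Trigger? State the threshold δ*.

δ* = 0.2857; since δ = 0.13 < 0.2857, cooperation cannot be sustained

Work:
For Grim Trigger:
Cooperate forever: 8/(1-δ)
Defect then punished: 10 + 3·δ/(1-δ)
Need: 8/(1-δ) ≥ 10 + 3·δ/(1-δ)
Solving: δ ≥ (T-R)/(T-P) = (10-8)/(10-3) = 0.2857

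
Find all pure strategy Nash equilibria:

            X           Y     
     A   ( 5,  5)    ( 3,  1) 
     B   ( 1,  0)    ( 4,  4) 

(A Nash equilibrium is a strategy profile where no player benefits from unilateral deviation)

Nash equilibrium: (A, X), (B, Y)

Work:
Best responses:
  P1 vs X: payoffs [5, 1] → best response A (payoff 5)
  P1 vs Y: payoffs [3, 4] → best response B (payoff 4)
  P2 vs A: payoffs [5, 1] → best response X (payoff 5)
  P2 vs B: payoffs [0, 4] → best response Y (payoff 4)
Mutual best responses: (A,X), (B,Y) → Nash equilibria.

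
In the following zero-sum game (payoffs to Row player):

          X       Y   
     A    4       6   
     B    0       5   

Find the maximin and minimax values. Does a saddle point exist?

Maximin = 4, Minimax = 4, Saddle: True

Work:
Row minimums: [4, 0] → maximin = 4
Column maximums: [4, 6] → minimax = 4
Saddle point exists! Game value = 4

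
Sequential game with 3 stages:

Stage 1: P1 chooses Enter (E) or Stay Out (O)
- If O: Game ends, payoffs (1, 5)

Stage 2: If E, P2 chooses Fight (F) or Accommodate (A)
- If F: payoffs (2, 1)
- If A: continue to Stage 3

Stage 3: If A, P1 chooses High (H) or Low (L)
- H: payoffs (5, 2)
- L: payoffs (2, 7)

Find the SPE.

SPE: (E, A, H); Outcome (5, 2)

Work:
Stage 3: P1 chooses H (5 vs 2)
Stage 2: P2: F->1, A->2 (anticipating H). Choose A
Stage 1: P1: O->1, E->5 (anticipating A, H). Choose E
SPE path: E -> A -> H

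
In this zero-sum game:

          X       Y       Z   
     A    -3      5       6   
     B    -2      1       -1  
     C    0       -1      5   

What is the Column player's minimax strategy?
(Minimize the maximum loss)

Column should play X, value = 0

Work:
Column player minimizes Row's maximum payoff:
Column X: max payoff to Row = 0
Column Y: max payoff to Row = 5
Column Z: max payoff to Row = 6
Minimum is 0, achieved by column X.
Minimax strategy: X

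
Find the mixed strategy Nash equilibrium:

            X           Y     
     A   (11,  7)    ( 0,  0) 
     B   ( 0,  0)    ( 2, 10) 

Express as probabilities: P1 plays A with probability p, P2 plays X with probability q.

p = 0.5882, q = 0.1538

Work:
Find probabilities that make opponent indifferent:
P2 chooses q to make P1 indifferent between A and B
P1 chooses p to make P2 indifferent between X and Y
Mixed NE: P1 plays (A: 0.5882, B: 0.4118), P2 plays (X: 0.1538, Y: 0.8462)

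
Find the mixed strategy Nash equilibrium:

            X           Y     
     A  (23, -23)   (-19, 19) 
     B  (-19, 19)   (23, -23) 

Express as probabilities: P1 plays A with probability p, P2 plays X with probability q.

p = 0.5, q = 0.5

Work:
Find probabilities that make opponent indifferent:
P2 chooses q to make P1 indifferent between A and B
P1 chooses p to make P2 indifferent between X and Y
Mixed NE: P1 plays (A: 0.5, B: 0.5), P2 plays (X: 0.5, Y: 0.5)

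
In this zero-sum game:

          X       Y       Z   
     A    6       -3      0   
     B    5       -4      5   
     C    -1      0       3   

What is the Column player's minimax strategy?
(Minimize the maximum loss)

Column should play Y, value = 0

Work:
Column player minimizes Row's maximum payoff:
Column X: max payoff to Row = 6
Column Y: max payoff to Row = 0
Column Z: max payoff to Row = 5
Minimum is 0, achieved by column Y.
Minimax strategy: Y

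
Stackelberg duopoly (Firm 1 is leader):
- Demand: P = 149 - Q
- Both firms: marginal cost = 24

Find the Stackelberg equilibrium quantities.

q₁* (leader) = 62.5, q₂* (follower) = 31.25

Work:
Follower's reaction: q₂ = (a - c - q₁)/2
Leader substitutes: π₁ = q₁·(a - q₁ - (a-c-q₁)/2 - c)
FOC: q₁* = (149 - 24)/2 = 62.50
Then: q₂* = (149 - 24 - 62.5)/2 = 31.25
Leader has first-mover advantage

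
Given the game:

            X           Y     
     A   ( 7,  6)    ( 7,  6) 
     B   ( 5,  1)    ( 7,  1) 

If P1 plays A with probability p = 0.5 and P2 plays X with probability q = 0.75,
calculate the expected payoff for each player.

E[P1] = 6.25, E[P2] = 3.5

Work:
E[P1] = p·q·π₁(A,X) + p·(1-q)·π₁(A,Y) + (1-p)·q·π₁(B,X) + (1-p)·(1-q)·π₁(B,Y)
= 0.5·0.75·7 + 0.5·0.25·7 + 0.5·0.75·5 + 0.5·0.25·7
= 6.25

E[P2] = 3.5 (similar calculation)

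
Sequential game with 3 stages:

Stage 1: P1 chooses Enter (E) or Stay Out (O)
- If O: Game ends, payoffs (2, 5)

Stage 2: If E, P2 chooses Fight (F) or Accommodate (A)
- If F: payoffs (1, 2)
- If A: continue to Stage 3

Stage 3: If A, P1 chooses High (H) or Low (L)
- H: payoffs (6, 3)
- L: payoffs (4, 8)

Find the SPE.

SPE: (E, A, H); Outcome (6, 3)

Work:
Stage 3: P1 chooses H (6 vs 4)
Stage 2: P2: F->2, A->3 (anticipating H). Choose A
Stage 1: P1: O->2, E->6 (anticipating A, H). Choose E
SPE path: E -> A -> H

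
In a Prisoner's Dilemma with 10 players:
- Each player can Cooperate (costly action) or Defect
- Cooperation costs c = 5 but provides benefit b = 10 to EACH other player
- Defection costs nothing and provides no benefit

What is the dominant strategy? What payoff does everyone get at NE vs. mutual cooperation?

Dominant: Defect; NE payoff = 0; Coop payoff = 85

Work:
Defect dominates (saves cost c = 5, benefit to others is external)
NE: All defect → everyone gets 0
If all cooperate: each receives (9)×10 - 5 = 85
Social dilemma: 85 > 0 but NE gives 0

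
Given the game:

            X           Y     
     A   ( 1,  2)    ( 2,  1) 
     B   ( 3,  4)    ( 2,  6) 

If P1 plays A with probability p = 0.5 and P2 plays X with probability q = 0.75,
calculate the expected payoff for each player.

E[P1] = 2.0, E[P2] = 3.125

Work:
E[P1] = p·q·π₁(A,X) + p·(1-q)·π₁(A,Y) + (1-p)·q·π₁(B,X) + (1-p)·(1-q)·π₁(B,Y)
= 0.5·0.75·1 + 0.5·0.25·2 + 0.5·0.75·3 + 0.5·0.25·2
= 2.0

E[P2] = 3.125 (similar calculation)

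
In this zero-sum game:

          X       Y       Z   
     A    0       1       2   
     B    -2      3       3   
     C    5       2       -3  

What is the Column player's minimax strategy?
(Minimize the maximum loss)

Column should play Y or Z (all achieve the minimum), value = 3

Work:
Column player minimizes Row's maximum payoff:
Column X: max payoff to Row = 5
Column Y: max payoff to Row = 3
Column Z: max payoff to Row = 3
Minimum is 3, achieved by columns Y, Z (tied).
Each of Y or Z is a minimax strategy.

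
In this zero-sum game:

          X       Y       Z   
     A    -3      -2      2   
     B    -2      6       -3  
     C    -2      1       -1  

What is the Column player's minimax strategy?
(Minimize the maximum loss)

Column should play X, value = -2

Work:
Column player minimizes Row's maximum payoff:
Column X: max payoff to Row = -2
Column Y: max payoff to Row = 6
Column Z: max payoff to Row = 2
Minimum is -2, achieved by column X.
Minimax strategy: X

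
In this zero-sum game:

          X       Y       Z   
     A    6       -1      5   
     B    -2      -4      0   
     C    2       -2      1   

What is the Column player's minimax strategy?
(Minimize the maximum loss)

Column should play Y, value = -1

Work:
Column player minimizes Row's maximum payoff:
Column X: max payoff to Row = 6
Column Y: max payoff to Row = -1
Column Z: max payoff to Row = 5
Minimum is -1, achieved by column Y.
Minimax strategy: Y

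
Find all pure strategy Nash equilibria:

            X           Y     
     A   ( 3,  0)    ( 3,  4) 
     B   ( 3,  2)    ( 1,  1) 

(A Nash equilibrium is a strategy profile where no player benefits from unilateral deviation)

Nash equilibrium: (A, Y), (B, X)

Work:
Best responses:
  P1 vs X: payoffs [3, 3] → best response A/B (payoff 3)
  P1 vs Y: payoffs [3, 1] → best response A (payoff 3)
  P2 vs A: payoffs [0, 4] → best response Y (payoff 4)
  P2 vs B: payoffs [2, 1] → best response X (payoff 2)
Mutual best responses: (A,Y), (B,X) → Nash equilibria.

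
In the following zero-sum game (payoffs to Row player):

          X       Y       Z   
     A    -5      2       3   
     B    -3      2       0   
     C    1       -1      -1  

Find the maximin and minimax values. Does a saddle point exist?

Maximin = -1, Minimax = 1, Saddle: False

Work:
Row minimums: [-5, -3, -1] → maximin = -1
Column maximums: [1, 2, 3] → minimax = 1
No saddle point (maximin ≠ minimax). Mixed strategy needed.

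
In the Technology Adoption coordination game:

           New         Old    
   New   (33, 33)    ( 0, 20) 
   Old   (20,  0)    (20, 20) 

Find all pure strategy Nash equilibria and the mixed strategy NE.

Pure NE: (New, New) and (Old, Old); Mixed NE: p = 0.6061, q = 0.6061

Work:
Check pure NE:
(New, New): (33, 33) - no unilateral deviation beneficial
(Old, Old): (20, 20) - no unilateral deviation beneficial
Mixed NE: P1 plays New with p = 0.6061, P2 plays New with q = 0.6061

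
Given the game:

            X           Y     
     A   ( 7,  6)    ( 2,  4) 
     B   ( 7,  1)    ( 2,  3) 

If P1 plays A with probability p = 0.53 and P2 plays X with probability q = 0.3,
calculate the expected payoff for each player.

E[P1] = 3.5, E[P2] = 3.566

Work:
E[P1] = p·q·π₁(A,X) + p·(1-q)·π₁(A,Y) + (1-p)·q·π₁(B,X) + (1-p)·(1-q)·π₁(B,Y)
= 0.53·0.3·7 + 0.53·0.7·2 + 0.47·0.3·7 + 0.47·0.7·2
= 3.5

E[P2] = 3.566 (similar calculation)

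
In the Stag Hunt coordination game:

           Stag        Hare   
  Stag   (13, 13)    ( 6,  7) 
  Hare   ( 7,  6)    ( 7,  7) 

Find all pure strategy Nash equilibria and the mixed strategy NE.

Pure NE: (Stag, Stag) and (Hare, Hare); Mixed NE: p = 0.1429, q = 0.1429

Work:
Check pure NE:
(Stag, Stag): (13, 13) - no unilateral deviation beneficial
(Hare, Hare): (7, 7) - no unilateral deviation beneficial
Mixed NE: P1 plays Stag with p = 0.1429, P2 plays Stag with q = 0.1429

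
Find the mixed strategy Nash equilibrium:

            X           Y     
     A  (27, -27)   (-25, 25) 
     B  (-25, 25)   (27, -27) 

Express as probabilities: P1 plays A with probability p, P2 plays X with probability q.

p = 0.5, q = 0.5

Work:
Find probabilities that make opponent indifferent:
P2 chooses q to make P1 indifferent between A and B
P1 chooses p to make P2 indifferent between X and Y
Mixed NE: P1 plays (A: 0.5, B: 0.5), P2 plays (X: 0.5, Y: 0.5)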